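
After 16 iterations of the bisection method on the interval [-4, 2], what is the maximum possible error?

Bisection error bound: |error| ≤ (b-a)/2^n
|error| ≤ (2 - (-4))/2^16 = 6/2^16
|error| ≤ 0.0000915527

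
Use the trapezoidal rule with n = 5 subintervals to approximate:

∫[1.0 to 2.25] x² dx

f(x) = x²
a = 1.0, b = 2.25, n = 5
h = (b - a)/n = 0.250000

Trapezoidal rule: (h/2)[f(x₀) + 2f(x₁) + 2f(x₂) + ... + f(xₙ)]

x_0 = 1.0000, f(x_0) = 1.000000, coefficient = 1
x_1 = 1.2500, f(x_1) = 1.562500, coefficient = 2
x_2 = 1.5000, f(x_2) = 2.250000, coefficient = 2
x_3 = 1.7500, f(x_3) = 3.062500, coefficient = 2
x_4 = 2.0000, f(x_4) = 4.000000, coefficient = 2
x_5 = 2.2500, f(x_5) = 5.062500, coefficient = 1

I ≈ (0.250000/2) × 27.812500 = 3.476562
Exact value: 3.463542
Error: 0.013021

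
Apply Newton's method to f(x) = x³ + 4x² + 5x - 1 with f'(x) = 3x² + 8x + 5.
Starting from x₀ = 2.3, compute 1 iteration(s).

f(x) = x³ + 4x² + 5x - 1
f'(x) = 3x² + 8x + 5
x₀ = 2.3

Newton-Raphson formula: x_{n+1} = x_n - f(x_n)/f'(x_n)

Iteration 1:
  f(2.300000) = 43.827000
  f'(2.300000) = 39.270000
  x_1 = 2.300000 - 43.827000/39.270000 = 1.183957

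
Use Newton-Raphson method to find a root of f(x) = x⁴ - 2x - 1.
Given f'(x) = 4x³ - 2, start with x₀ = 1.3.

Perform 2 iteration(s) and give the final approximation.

f(x) = x⁴ - 2x - 1
f'(x) = 4x³ - 2
x₀ = 1.3

Newton-Raphson formula: x_{n+1} = x_n - f(x_n)/f'(x_n)

Iteration 1:
  f(1.300000) = -0.743900
  f'(1.300000) = 6.788000
  x_1 = 1.300000 - (-0.743900)/6.788000 = 1.409590
Iteration 2:
  f(1.409590) = 0.128771
  f'(1.409590) = 9.203116
  x_2 = 1.409590 - 0.128771/9.203116 = 1.395598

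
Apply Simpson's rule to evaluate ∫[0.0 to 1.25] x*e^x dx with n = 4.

f(x) = x*e^x
a = 0.0, b = 1.25, n = 4
h = (b - a)/n = 0.312500

Simpson's rule: (h/3)[f(x₀) + 4f(x₁) + 2f(x₂) + ... + f(xₙ)]

x_0 = 0.0000, f(x_0) = 0.000000, coefficient = 1
x_1 = 0.3125, f(x_1) = 0.427137, coefficient = 4
x_2 = 0.6250, f(x_2) = 1.167654, coefficient = 2
x_3 = 0.9375, f(x_3) = 2.393990, coefficient = 4
x_4 = 1.2500, f(x_4) = 4.362929, coefficient = 1

I ≈ (0.312500/3) × 17.982744 = 1.873203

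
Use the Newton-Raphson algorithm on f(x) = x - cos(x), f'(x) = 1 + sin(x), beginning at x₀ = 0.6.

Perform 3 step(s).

f(x) = x - cos(x)
f'(x) = 1 + sin(x)
x₀ = 0.6

Newton-Raphson formula: x_{n+1} = x_n - f(x_n)/f'(x_n)

Iteration 1:
  f(0.600000) = -0.225336
  f'(0.600000) = 1.564642
  x_1 = 0.600000 - (-0.225336)/1.564642 = 0.744017
Iteration 2:
  f(0.744017) = 0.008264
  f'(0.744017) = 1.677249
  x_2 = 0.744017 - 0.008264/1.677249 = 0.739090
Iteration 3:
  f(0.739090) = 0.000009
  f'(0.739090) = 1.673616
  x_3 = 0.739090 - 0.000009/1.673616 = 0.739085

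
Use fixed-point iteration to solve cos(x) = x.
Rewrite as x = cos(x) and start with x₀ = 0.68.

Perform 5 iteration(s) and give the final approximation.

Equation: cos(x) = x
Fixed-point form: x = cos(x)
x₀ = 0.68

x_1 = g(0.680000) = 0.777573
x_2 = g(0.777573) = 0.712618
x_3 = g(0.712618) = 0.756652
x_4 = g(0.756652) = 0.727138
x_5 = g(0.727138) = 0.747080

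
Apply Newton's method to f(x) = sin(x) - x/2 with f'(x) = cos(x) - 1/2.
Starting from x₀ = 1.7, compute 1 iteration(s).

f(x) = sin(x) - x/2
f'(x) = cos(x) - 1/2
x₀ = 1.7

Newton-Raphson formula: x_{n+1} = x_n - f(x_n)/f'(x_n)

Iteration 1:
  f(1.700000) = 0.141665
  f'(1.700000) = -0.628844
  x_1 = 1.700000 - 0.141665/(-0.628844) = 1.925278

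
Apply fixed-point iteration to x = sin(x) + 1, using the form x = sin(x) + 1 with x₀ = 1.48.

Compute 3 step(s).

Equation: x = sin(x) + 1
Fixed-point form: x = sin(x) + 1
x₀ = 1.48

x_1 = g(1.480000) = 1.995881
x_2 = g(1.995881) = 1.911004
x_3 = g(1.911004) = 1.942685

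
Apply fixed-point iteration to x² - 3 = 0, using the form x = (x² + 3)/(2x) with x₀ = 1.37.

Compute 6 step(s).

Equation: x² - 3 = 0
Fixed-point form: x = (x² + 3)/(2x)
x₀ = 1.37

x_1 = g(1.370000) = 1.779891
x_2 = g(1.779891) = 1.732694
x_3 = g(1.732694) = 1.732051
x_4 = g(1.732051) = 1.732051
x_5 = g(1.732051) = 1.732051
x_6 = g(1.732051) = 1.732051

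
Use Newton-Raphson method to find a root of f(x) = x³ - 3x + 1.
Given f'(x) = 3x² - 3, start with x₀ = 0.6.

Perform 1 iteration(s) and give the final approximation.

f(x) = x³ - 3x + 1
f'(x) = 3x² - 3
x₀ = 0.6

Newton-Raphson formula: x_{n+1} = x_n - f(x_n)/f'(x_n)

Iteration 1:
  f(0.600000) = -0.584000
  f'(0.600000) = -1.920000
  x_1 = 0.600000 - (-0.584000)/(-1.920000) = 0.295833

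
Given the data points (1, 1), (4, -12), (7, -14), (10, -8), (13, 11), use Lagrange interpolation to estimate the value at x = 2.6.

Lagrange interpolation formula:
P(x) = Σ yᵢ × Lᵢ(x)
where Lᵢ(x) = Π_{j≠i} (x - xⱼ)/(xᵢ - xⱼ)

L_0(2.6) = (2.6 - 4)/(1 - 4) × (2.6 - 7)/(1 - 7) × (2.6 - 10)/(1 - 10) × (2.6 - 13)/(1 - 13) = 0.243865
L_1(2.6) = (2.6 - 1)/(4 - 1) × (2.6 - 7)/(4 - 7) × (2.6 - 10)/(4 - 10) × (2.6 - 13)/(4 - 13) = 1.114812
L_2(2.6) = (2.6 - 1)/(7 - 1) × (2.6 - 4)/(7 - 4) × (2.6 - 10)/(7 - 10) × (2.6 - 13)/(7 - 13) = -0.532069
L_3(2.6) = (2.6 - 1)/(10 - 1) × (2.6 - 4)/(10 - 4) × (2.6 - 7)/(10 - 7) × (2.6 - 13)/(10 - 13) = 0.210910
L_4(2.6) = (2.6 - 1)/(13 - 1) × (2.6 - 4)/(13 - 4) × (2.6 - 7)/(13 - 7) × (2.6 - 10)/(13 - 10) = -0.037518

P(2.6) = 1×L_0(2.6) + (-12)×L_1(2.6) + (-14)×L_2(2.6) + (-8)×L_3(2.6) + 11×L_4(2.6)
P(2.6) = -7.784882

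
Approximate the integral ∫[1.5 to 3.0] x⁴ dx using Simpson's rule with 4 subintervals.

f(x) = x⁴
a = 1.5, b = 3.0, n = 4
h = (b - a)/n = 0.375000

Simpson's rule: (h/3)[f(x₀) + 4f(x₁) + 2f(x₂) + ... + f(xₙ)]

x_0 = 1.5000, f(x_0) = 5.062500, coefficient = 1
x_1 = 1.8750, f(x_1) = 12.359619, coefficient = 4
x_2 = 2.2500, f(x_2) = 25.628906, coefficient = 2
x_3 = 2.6250, f(x_3) = 47.480713, coefficient = 4
x_4 = 3.0000, f(x_4) = 81.000000, coefficient = 1

I ≈ (0.375000/3) × 376.681641 = 47.085205
Exact value: 47.081250
Error: 0.003955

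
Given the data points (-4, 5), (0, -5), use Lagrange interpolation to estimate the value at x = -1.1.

Lagrange interpolation formula:
P(x) = Σ yᵢ × Lᵢ(x)
where Lᵢ(x) = Π_{j≠i} (x - xⱼ)/(xᵢ - xⱼ)

L_0(-1.1) = (-1.1 - 0)/(-4 - 0) = 0.275000
L_1(-1.1) = (-1.1 - (-4))/(0 - (-4)) = 0.725000

P(-1.1) = 5×L_0(-1.1) + (-5)×L_1(-1.1)
P(-1.1) = -2.250000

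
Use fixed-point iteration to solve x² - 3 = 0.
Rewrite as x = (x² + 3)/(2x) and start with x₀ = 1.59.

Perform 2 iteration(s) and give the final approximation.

Equation: x² - 3 = 0
Fixed-point form: x = (x² + 3)/(2x)
x₀ = 1.59

x_1 = g(1.590000) = 1.738396
x_2 = g(1.738396) = 1.732062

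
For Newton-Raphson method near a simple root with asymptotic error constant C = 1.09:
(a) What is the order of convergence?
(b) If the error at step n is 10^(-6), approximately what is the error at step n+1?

(a) Newton-Raphson has quadratic (order 2) convergence near simple roots.
    This means |e_{n+1}| ≈ C|e_n|².

(b) With |e_n| = 10^(-6) and C = 1.09:
    |e_{n+1}| ≈ 1.09 × (10^(-6))² = 1.09 × 10^(-12)

(a) 2 (quadratic); (b) |e_{n+1}| ≈ 1.090e-12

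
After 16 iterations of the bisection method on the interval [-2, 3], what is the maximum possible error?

Bisection error bound: |error| ≤ (b-a)/2^n
|error| ≤ (3 - (-2))/2^16 = 5/2^16
|error| ≤ 0.0000762939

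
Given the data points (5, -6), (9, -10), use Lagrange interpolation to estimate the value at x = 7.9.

Lagrange interpolation formula:
P(x) = Σ yᵢ × Lᵢ(x)
where Lᵢ(x) = Π_{j≠i} (x - xⱼ)/(xᵢ - xⱼ)

L_0(7.9) = (7.9 - 9)/(5 - 9) = 0.275000
L_1(7.9) = (7.9 - 5)/(9 - 5) = 0.725000

P(7.9) = (-6)×L_0(7.9) + (-10)×L_1(7.9)
P(7.9) = -8.900000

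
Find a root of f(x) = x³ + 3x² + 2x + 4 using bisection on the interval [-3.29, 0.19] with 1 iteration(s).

f(x) = x³ + 3x² + 2x + 4
Initial interval: [-3.29, 0.19]

Iteration 1:
  c_1 = (-3.290000 + 0.190000)/2 = -1.550000
  f(c_1) = f(-1.550000) = 4.383625
  f(a) × f(c) < 0, new interval: [-3.290000, -1.550000]

After 1 iteration(s), the approximation is c_1 = -1.550000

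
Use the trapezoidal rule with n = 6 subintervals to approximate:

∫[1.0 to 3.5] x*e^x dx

f(x) = x*e^x
a = 1.0, b = 3.5, n = 6
h = (b - a)/n = 0.416667

Trapezoidal rule: (h/2)[f(x₀) + 2f(x₁) + 2f(x₂) + ... + f(xₙ)]

x_0 = 1.0000, f(x_0) = 2.718282, coefficient = 1
x_1 = 1.4167, f(x_1) = 5.841417, coefficient = 2
x_2 = 1.8333, f(x_2) = 11.466952, coefficient = 2
x_3 = 2.2500, f(x_3) = 21.347406, coefficient = 2
x_4 = 2.6667, f(x_4) = 38.378443, coefficient = 2
x_5 = 3.0833, f(x_5) = 67.312409, coefficient = 2
x_6 = 3.5000, f(x_6) = 115.904082, coefficient = 1

I ≈ (0.416667/2) × 407.315615 = 84.857420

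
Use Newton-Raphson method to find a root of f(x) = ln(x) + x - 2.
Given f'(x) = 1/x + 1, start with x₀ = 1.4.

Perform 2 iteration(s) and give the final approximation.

f(x) = ln(x) + x - 2
f'(x) = 1/x + 1
x₀ = 1.4

Newton-Raphson formula: x_{n+1} = x_n - f(x_n)/f'(x_n)

Iteration 1:
  f(1.400000) = -0.263528
  f'(1.400000) = 1.714286
  x_1 = 1.400000 - (-0.263528)/1.714286 = 1.553725
Iteration 2:
  f(1.553725) = -0.005621
  f'(1.553725) = 1.643615
  x_2 = 1.553725 - (-0.005621)/1.643615 = 1.557144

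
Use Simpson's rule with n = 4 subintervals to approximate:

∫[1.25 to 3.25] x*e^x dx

f(x) = x*e^x
a = 1.25, b = 3.25, n = 4
h = (b - a)/n = 0.500000

Simpson's rule: (h/3)[f(x₀) + 4f(x₁) + 2f(x₂) + ... + f(xₙ)]

x_0 = 1.2500, f(x_0) = 4.362929, coefficient = 1
x_1 = 1.7500, f(x_1) = 10.070555, coefficient = 4
x_2 = 2.2500, f(x_2) = 21.347406, coefficient = 2
x_3 = 2.7500, f(x_3) = 43.017238, coefficient = 4
x_4 = 3.2500, f(x_4) = 83.818605, coefficient = 1

I ≈ (0.500000/3) × 343.227514 = 57.204586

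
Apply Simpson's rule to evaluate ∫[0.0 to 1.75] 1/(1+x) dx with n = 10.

f(x) = 1/(1+x)
a = 0.0, b = 1.75, n = 10
h = (b - a)/n = 0.175000

Simpson's rule: (h/3)[f(x₀) + 4f(x₁) + 2f(x₂) + ... + f(xₙ)]

x_0 = 0.0000, f(x_0) = 1.000000, coefficient = 1
x_1 = 0.1750, f(x_1) = 0.851064, coefficient = 4
x_2 = 0.3500, f(x_2) = 0.740741, coefficient = 2
x_3 = 0.5250, f(x_3) = 0.655738, coefficient = 4
x_4 = 0.7000, f(x_4) = 0.588235, coefficient = 2
x_5 = 0.8750, f(x_5) = 0.533333, coefficient = 4
x_6 = 1.0500, f(x_6) = 0.487805, coefficient = 2
x_7 = 1.2250, f(x_7) = 0.449438, coefficient = 4
x_8 = 1.4000, f(x_8) = 0.416667, coefficient = 2
x_9 = 1.5750, f(x_9) = 0.388350, coefficient = 4
x_10 = 1.7500, f(x_10) = 0.363636, coefficient = 1

I ≈ (0.175000/3) × 17.342222 = 1.011630
Exact value: 1.011601
Error: 0.000029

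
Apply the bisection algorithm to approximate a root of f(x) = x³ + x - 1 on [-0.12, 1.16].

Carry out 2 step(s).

f(x) = x³ + x - 1
Initial interval: [-0.12, 1.16]

Iteration 1:
  c_1 = (-0.120000 + 1.160000)/2 = 0.520000
  f(c_1) = f(0.520000) = -0.339392
  f(a) × f(c) ≥ 0, new interval: [0.520000, 1.160000]
Iteration 2:
  c_2 = (0.520000 + 1.160000)/2 = 0.840000
  f(c_2) = f(0.840000) = 0.432704
  f(a) × f(c) < 0, new interval: [0.520000, 0.840000]

After 2 iteration(s), the approximation is c_2 = 0.840000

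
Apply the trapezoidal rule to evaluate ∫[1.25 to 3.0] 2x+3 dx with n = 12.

f(x) = 2x+3
a = 1.25, b = 3.0, n = 12
h = (b - a)/n = 0.145833

Trapezoidal rule: (h/2)[f(x₀) + 2f(x₁) + 2f(x₂) + ... + f(xₙ)]

x_0 = 1.2500, f(x_0) = 5.500000, coefficient = 1
x_1 = 1.3958, f(x_1) = 5.791667, coefficient = 2
x_2 = 1.5417, f(x_2) = 6.083333, coefficient = 2
x_3 = 1.6875, f(x_3) = 6.375000, coefficient = 2
x_4 = 1.8333, f(x_4) = 6.666667, coefficient = 2
x_5 = 1.9792, f(x_5) = 6.958333, coefficient = 2
x_6 = 2.1250, f(x_6) = 7.250000, coefficient = 2
x_7 = 2.2708, f(x_7) = 7.541667, coefficient = 2
x_8 = 2.4167, f(x_8) = 7.833333, coefficient = 2
x_9 = 2.5625, f(x_9) = 8.125000, coefficient = 2
x_10 = 2.7083, f(x_10) = 8.416667, coefficient = 2
x_11 = 2.8542, f(x_11) = 8.708333, coefficient = 2
x_12 = 3.0000, f(x_12) = 9.000000, coefficient = 1

I ≈ (0.145833/2) × 174.000000 = 12.687500
Exact value: 12.687500
Error: 0.000000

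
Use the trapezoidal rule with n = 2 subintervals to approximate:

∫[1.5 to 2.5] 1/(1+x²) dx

f(x) = 1/(1+x²)
a = 1.5, b = 2.5, n = 2
h = (b - a)/n = 0.500000

Trapezoidal rule: (h/2)[f(x₀) + 2f(x₁) + 2f(x₂) + ... + f(xₙ)]

x_0 = 1.5000, f(x_0) = 0.307692, coefficient = 1
x_1 = 2.0000, f(x_1) = 0.200000, coefficient = 2
x_2 = 2.5000, f(x_2) = 0.137931, coefficient = 1

I ≈ (0.500000/2) × 0.845623 = 0.211406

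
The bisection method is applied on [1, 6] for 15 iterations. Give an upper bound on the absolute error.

Bisection error bound: |error| ≤ (b-a)/2^n
|error| ≤ (6 - 1)/2^15 = 5/2^15
|error| ≤ 0.0001525879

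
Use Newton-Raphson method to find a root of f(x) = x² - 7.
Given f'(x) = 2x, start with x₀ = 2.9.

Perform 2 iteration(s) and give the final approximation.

f(x) = x² - 7
f'(x) = 2x
x₀ = 2.9

Newton-Raphson formula: x_{n+1} = x_n - f(x_n)/f'(x_n)

Iteration 1:
  f(2.900000) = 1.410000
  f'(2.900000) = 5.800000
  x_1 = 2.900000 - 1.410000/5.800000 = 2.656897
Iteration 2:
  f(2.656897) = 0.059099
  f'(2.656897) = 5.313793
  x_2 = 2.656897 - 0.059099/5.313793 = 2.645775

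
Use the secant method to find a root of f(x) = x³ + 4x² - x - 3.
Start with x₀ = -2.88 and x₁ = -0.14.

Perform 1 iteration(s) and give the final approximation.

f(x) = x³ + 4x² - x - 3
x₀ = -2.88, x₁ = -0.14

Secant formula: x_{n+1} = x_n - f(x_n)(x_n - x_{n-1})/(f(x_n) - f(x_{n-1}))

Iteration 1:
  f(-2.880000) = 9.169728
  f(-0.140000) = -2.784344
  x_2 = -0.140000 - (-2.784344)×(-0.140000 - (-2.880000))/(-2.784344 - 9.169728)
       = -0.778201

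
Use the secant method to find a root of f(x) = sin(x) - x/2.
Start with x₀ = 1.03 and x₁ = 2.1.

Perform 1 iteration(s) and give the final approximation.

f(x) = sin(x) - x/2
x₀ = 1.03, x₁ = 2.1

Secant formula: x_{n+1} = x_n - f(x_n)(x_n - x_{n-1})/(f(x_n) - f(x_{n-1}))

Iteration 1:
  f(1.030000) = 0.342299
  f(2.100000) = -0.186791
  x_2 = 2.100000 - (-0.186791)×(2.100000 - 1.030000)/(-0.186791 - 0.342299)
       = 1.722246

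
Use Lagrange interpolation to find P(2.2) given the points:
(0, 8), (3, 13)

Lagrange interpolation formula:
P(x) = Σ yᵢ × Lᵢ(x)
where Lᵢ(x) = Π_{j≠i} (x - xⱼ)/(xᵢ - xⱼ)

L_0(2.2) = (2.2 - 3)/(0 - 3) = 0.266667
L_1(2.2) = (2.2 - 0)/(3 - 0) = 0.733333

P(2.2) = 8×L_0(2.2) + 13×L_1(2.2)
P(2.2) = 11.666667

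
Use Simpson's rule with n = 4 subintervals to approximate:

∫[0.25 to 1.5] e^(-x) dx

f(x) = e^(-x)
a = 0.25, b = 1.5, n = 4
h = (b - a)/n = 0.312500

Simpson's rule: (h/3)[f(x₀) + 4f(x₁) + 2f(x₂) + ... + f(xₙ)]

x_0 = 0.2500, f(x_0) = 0.778801, coefficient = 1
x_1 = 0.5625, f(x_1) = 0.569783, coefficient = 4
x_2 = 0.8750, f(x_2) = 0.416862, coefficient = 2
x_3 = 1.1875, f(x_3) = 0.304983, coefficient = 4
x_4 = 1.5000, f(x_4) = 0.223130, coefficient = 1

I ≈ (0.312500/3) × 5.334717 = 0.555700
Exact value: 0.555671
Error: 0.000029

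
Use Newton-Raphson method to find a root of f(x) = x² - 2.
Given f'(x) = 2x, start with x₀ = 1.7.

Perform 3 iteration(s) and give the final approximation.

f(x) = x² - 2
f'(x) = 2x
x₀ = 1.7

Newton-Raphson formula: x_{n+1} = x_n - f(x_n)/f'(x_n)

Iteration 1:
  f(1.700000) = 0.890000
  f'(1.700000) = 3.400000
  x_1 = 1.700000 - 0.890000/3.400000 = 1.438235
Iteration 2:
  f(1.438235) = 0.068521
  f'(1.438235) = 2.876471
  x_2 = 1.438235 - 0.068521/2.876471 = 1.414414
Iteration 3:
  f(1.414414) = 0.000567
  f'(1.414414) = 2.828828
  x_3 = 1.414414 - 0.000567/2.828828 = 1.414214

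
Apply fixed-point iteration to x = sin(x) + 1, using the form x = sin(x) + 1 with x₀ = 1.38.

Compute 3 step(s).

Equation: x = sin(x) + 1
Fixed-point form: x = sin(x) + 1
x₀ = 1.38

x_1 = g(1.380000) = 1.981854
x_2 = g(1.981854) = 1.916699
x_3 = g(1.916699) = 1.940770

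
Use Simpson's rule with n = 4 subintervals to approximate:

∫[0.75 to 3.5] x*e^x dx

f(x) = x*e^x
a = 0.75, b = 3.5, n = 4
h = (b - a)/n = 0.687500

Simpson's rule: (h/3)[f(x₀) + 4f(x₁) + 2f(x₂) + ... + f(xₙ)]

x_0 = 0.7500, f(x_0) = 1.587750, coefficient = 1
x_1 = 1.4375, f(x_1) = 6.052101, coefficient = 4
x_2 = 2.1250, f(x_2) = 17.792407, coefficient = 2
x_3 = 2.8125, f(x_3) = 46.832330, coefficient = 4
x_4 = 3.5000, f(x_4) = 115.904082, coefficient = 1

I ≈ (0.687500/3) × 364.614369 = 83.557460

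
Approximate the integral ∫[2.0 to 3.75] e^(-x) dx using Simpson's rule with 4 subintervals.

f(x) = e^(-x)
a = 2.0, b = 3.75, n = 4
h = (b - a)/n = 0.437500

Simpson's rule: (h/3)[f(x₀) + 4f(x₁) + 2f(x₂) + ... + f(xₙ)]

x_0 = 2.0000, f(x_0) = 0.135335, coefficient = 1
x_1 = 2.4375, f(x_1) = 0.087379, coefficient = 4
x_2 = 2.8750, f(x_2) = 0.056416, coefficient = 2
x_3 = 3.3125, f(x_3) = 0.036425, coefficient = 4
x_4 = 3.7500, f(x_4) = 0.023518, coefficient = 1

I ≈ (0.437500/3) × 0.766901 = 0.111840
Exact value: 0.111818
Error: 0.000022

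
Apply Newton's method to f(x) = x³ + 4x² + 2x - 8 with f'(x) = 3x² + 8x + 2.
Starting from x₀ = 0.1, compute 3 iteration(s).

f(x) = x³ + 4x² + 2x - 8
f'(x) = 3x² + 8x + 2
x₀ = 0.1

Newton-Raphson formula: x_{n+1} = x_n - f(x_n)/f'(x_n)

Iteration 1:
  f(0.100000) = -7.759000
  f'(0.100000) = 2.830000
  x_1 = 0.100000 - (-7.759000)/2.830000 = 2.841696
Iteration 2:
  f(2.841696) = 52.931708
  f'(2.841696) = 48.959279
  x_2 = 2.841696 - 52.931708/48.959279 = 1.760559
Iteration 3:
  f(1.760559) = 13.376355
  f'(1.760559) = 25.383170
  x_3 = 1.760559 - 13.376355/25.383170 = 1.233581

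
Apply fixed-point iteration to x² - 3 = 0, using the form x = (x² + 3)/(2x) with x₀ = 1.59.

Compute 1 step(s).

Equation: x² - 3 = 0
Fixed-point form: x = (x² + 3)/(2x)
x₀ = 1.59

x_1 = g(1.590000) = 1.738396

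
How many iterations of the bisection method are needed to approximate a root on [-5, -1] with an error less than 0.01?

We need (b-a)/2^n ≤ 0.01
(-1 - (-5))/2^n ≤ 0.01
4/2^n ≤ 0.01
2^n ≥ 400
n ≥ log₂(400) = 8.64
n ≥ 9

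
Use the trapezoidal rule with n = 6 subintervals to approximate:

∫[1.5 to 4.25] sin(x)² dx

f(x) = sin(x)²
a = 1.5, b = 4.25, n = 6
h = (b - a)/n = 0.458333

Trapezoidal rule: (h/2)[f(x₀) + 2f(x₁) + 2f(x₂) + ... + f(xₙ)]

x_0 = 1.5000, f(x_0) = 0.994996, coefficient = 1
x_1 = 1.9583, f(x_1) = 0.857185, coefficient = 2
x_2 = 2.4167, f(x_2) = 0.439675, coefficient = 2
x_3 = 2.8750, f(x_3) = 0.069404, coefficient = 2
x_4 = 3.3333, f(x_4) = 0.036316, coefficient = 2
x_5 = 3.7917, f(x_5) = 0.366322, coefficient = 2
x_6 = 4.2500, f(x_6) = 0.801006, coefficient = 1

I ≈ (0.458333/2) × 5.333805 = 1.222330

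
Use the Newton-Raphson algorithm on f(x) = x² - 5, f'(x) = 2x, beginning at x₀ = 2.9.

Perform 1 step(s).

f(x) = x² - 5
f'(x) = 2x
x₀ = 2.9

Newton-Raphson formula: x_{n+1} = x_n - f(x_n)/f'(x_n)

Iteration 1:
  f(2.900000) = 3.410000
  f'(2.900000) = 5.800000
  x_1 = 2.900000 - 3.410000/5.800000 = 2.312069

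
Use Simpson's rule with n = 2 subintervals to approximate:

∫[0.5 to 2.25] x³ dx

f(x) = x³
a = 0.5, b = 2.25, n = 2
h = (b - a)/n = 0.875000

Simpson's rule: (h/3)[f(x₀) + 4f(x₁) + 2f(x₂) + ... + f(xₙ)]

x_0 = 0.5000, f(x_0) = 0.125000, coefficient = 1
x_1 = 1.3750, f(x_1) = 2.599609, coefficient = 4
x_2 = 2.2500, f(x_2) = 11.390625, coefficient = 1

I ≈ (0.875000/3) × 21.914062 = 6.391602
Exact value: 6.391602
Error: 0.000000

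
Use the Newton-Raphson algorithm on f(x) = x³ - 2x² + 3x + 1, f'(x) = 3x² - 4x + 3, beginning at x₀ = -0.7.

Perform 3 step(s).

f(x) = x³ - 2x² + 3x + 1
f'(x) = 3x² - 4x + 3
x₀ = -0.7

Newton-Raphson formula: x_{n+1} = x_n - f(x_n)/f'(x_n)

Iteration 1:
  f(-0.700000) = -2.423000
  f'(-0.700000) = 7.270000
  x_1 = -0.700000 - (-2.423000)/7.270000 = -0.366713
Iteration 2:
  f(-0.366713) = -0.418408
  f'(-0.366713) = 4.870284
  x_2 = -0.366713 - (-0.418408)/4.870284 = -0.280802
Iteration 3:
  f(-0.280802) = -0.022247
  f'(-0.280802) = 4.359757
  x_3 = -0.280802 - (-0.022247)/4.359757 = -0.275699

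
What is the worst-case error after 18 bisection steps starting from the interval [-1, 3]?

Bisection error bound: |error| ≤ (b-a)/2^n
|error| ≤ (3 - (-1))/2^18 = 4/2^18
|error| ≤ 0.0000152588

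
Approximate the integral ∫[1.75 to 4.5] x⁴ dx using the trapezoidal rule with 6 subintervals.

f(x) = x⁴
a = 1.75, b = 4.5, n = 6
h = (b - a)/n = 0.458333

Trapezoidal rule: (h/2)[f(x₀) + 2f(x₁) + 2f(x₂) + ... + f(xₙ)]

x_0 = 1.7500, f(x_0) = 9.378906, coefficient = 1
x_1 = 2.2083, f(x_1) = 23.782555, coefficient = 2
x_2 = 2.6667, f(x_2) = 50.567901, coefficient = 2
x_3 = 3.1250, f(x_3) = 95.367432, coefficient = 2
x_4 = 3.5833, f(x_4) = 164.872733, coefficient = 2
x_5 = 4.0417, f(x_5) = 266.834494, coefficient = 2
x_6 = 4.5000, f(x_6) = 410.062500, coefficient = 1

I ≈ (0.458333/2) × 1622.291637 = 371.775167
Exact value: 365.773633
Error: 6.001534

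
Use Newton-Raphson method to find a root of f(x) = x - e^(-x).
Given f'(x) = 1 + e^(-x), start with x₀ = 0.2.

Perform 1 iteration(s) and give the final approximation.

f(x) = x - e^(-x)
f'(x) = 1 + e^(-x)
x₀ = 0.2

Newton-Raphson formula: x_{n+1} = x_n - f(x_n)/f'(x_n)

Iteration 1:
  f(0.200000) = -0.618731
  f'(0.200000) = 1.818731
  x_1 = 0.200000 - (-0.618731)/1.818731 = 0.540199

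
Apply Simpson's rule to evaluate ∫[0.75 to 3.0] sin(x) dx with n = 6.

f(x) = sin(x)
a = 0.75, b = 3.0, n = 6
h = (b - a)/n = 0.375000

Simpson's rule: (h/3)[f(x₀) + 4f(x₁) + 2f(x₂) + ... + f(xₙ)]

x_0 = 0.7500, f(x_0) = 0.681639, coefficient = 1
x_1 = 1.1250, f(x_1) = 0.902268, coefficient = 4
x_2 = 1.5000, f(x_2) = 0.997495, coefficient = 2
x_3 = 1.8750, f(x_3) = 0.954086, coefficient = 4
x_4 = 2.2500, f(x_4) = 0.778073, coefficient = 2
x_5 = 2.6250, f(x_5) = 0.493920, coefficient = 4
x_6 = 3.0000, f(x_6) = 0.141120, coefficient = 1

I ≈ (0.375000/3) × 13.774990 = 1.721874
Exact value: 1.721681
Error: 0.000192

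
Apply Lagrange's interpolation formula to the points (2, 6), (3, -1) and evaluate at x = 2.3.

Lagrange interpolation formula:
P(x) = Σ yᵢ × Lᵢ(x)
where Lᵢ(x) = Π_{j≠i} (x - xⱼ)/(xᵢ - xⱼ)

L_0(2.3) = (2.3 - 3)/(2 - 3) = 0.700000
L_1(2.3) = (2.3 - 2)/(3 - 2) = 0.300000

P(2.3) = 6×L_0(2.3) + (-1)×L_1(2.3)
P(2.3) = 3.900000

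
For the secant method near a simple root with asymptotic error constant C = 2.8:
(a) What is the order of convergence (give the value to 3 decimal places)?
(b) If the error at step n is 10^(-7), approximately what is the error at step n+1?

(a) Secant method has superlinear convergence with order φ = (1+√5)/2 ≈ 1.618.
    This means |e_{n+1}| ≈ C|e_n|^1.618.

(b) With |e_n| = 10^(-7) and C = 2.8:
    |e_{n+1}| ≈ 2.8 × (10^(-7))^1.618 = 2.8 × 10^(-11.33)

(a) ≈ 1.618 (golden ratio); (b) |e_{n+1}| ≈ 1.321e-11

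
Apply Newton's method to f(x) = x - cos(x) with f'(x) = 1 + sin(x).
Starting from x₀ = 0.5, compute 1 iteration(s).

f(x) = x - cos(x)
f'(x) = 1 + sin(x)
x₀ = 0.5

Newton-Raphson formula: x_{n+1} = x_n - f(x_n)/f'(x_n)

Iteration 1:
  f(0.500000) = -0.377583
  f'(0.500000) = 1.479426
  x_1 = 0.500000 - (-0.377583)/1.479426 = 0.755222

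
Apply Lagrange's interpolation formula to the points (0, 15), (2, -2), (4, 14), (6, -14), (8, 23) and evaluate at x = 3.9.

Lagrange interpolation formula:
P(x) = Σ yᵢ × Lᵢ(x)
where Lᵢ(x) = Π_{j≠i} (x - xⱼ)/(xᵢ - xⱼ)

L_0(3.9) = (3.9 - 2)/(0 - 2) × (3.9 - 4)/(0 - 4) × (3.9 - 6)/(0 - 6) × (3.9 - 8)/(0 - 8) = -0.004260
L_1(3.9) = (3.9 - 0)/(2 - 0) × (3.9 - 4)/(2 - 4) × (3.9 - 6)/(2 - 6) × (3.9 - 8)/(2 - 8) = 0.034978
L_2(3.9) = (3.9 - 0)/(4 - 0) × (3.9 - 2)/(4 - 2) × (3.9 - 6)/(4 - 6) × (3.9 - 8)/(4 - 8) = 0.996877
L_3(3.9) = (3.9 - 0)/(6 - 0) × (3.9 - 2)/(6 - 2) × (3.9 - 4)/(6 - 4) × (3.9 - 8)/(6 - 8) = -0.031647
L_4(3.9) = (3.9 - 0)/(8 - 0) × (3.9 - 2)/(8 - 2) × (3.9 - 4)/(8 - 4) × (3.9 - 6)/(8 - 6) = 0.004052

P(3.9) = 15×L_0(3.9) + (-2)×L_1(3.9) + 14×L_2(3.9) + (-14)×L_3(3.9) + 23×L_4(3.9)
P(3.9) = 14.358673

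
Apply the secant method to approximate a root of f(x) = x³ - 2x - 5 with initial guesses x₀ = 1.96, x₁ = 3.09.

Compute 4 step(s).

f(x) = x³ - 2x - 5
x₀ = 1.96, x₁ = 3.09

Secant formula: x_{n+1} = x_n - f(x_n)(x_n - x_{n-1})/(f(x_n) - f(x_{n-1}))

Iteration 1:
  f(1.960000) = -1.390464
  f(3.090000) = 18.323629
  x_2 = 3.090000 - 18.323629×(3.090000 - 1.960000)/(18.323629 - (-1.390464))
       = 2.039701
Iteration 2:
  f(3.090000) = 18.323629
  f(2.039701) = -0.593475
  x_3 = 2.039701 - (-0.593475)×(2.039701 - 3.090000)/(-0.593475 - 18.323629)
       = 2.072651
Iteration 3:
  f(2.039701) = -0.593475
  f(2.072651) = -0.241438
  x_4 = 2.072651 - (-0.241438)×(2.072651 - 2.039701)/(-0.241438 - (-0.593475))
       = 2.095249
Iteration 4:
  f(2.072651) = -0.241438
  f(2.095249) = 0.007792
  x_5 = 2.095249 - 0.007792×(2.095249 - 2.072651)/(0.007792 - (-0.241438))
       = 2.094543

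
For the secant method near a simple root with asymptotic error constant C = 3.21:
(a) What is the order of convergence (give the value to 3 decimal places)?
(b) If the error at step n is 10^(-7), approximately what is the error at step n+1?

(a) Secant method has superlinear convergence with order φ = (1+√5)/2 ≈ 1.618.
    This means |e_{n+1}| ≈ C|e_n|^1.618.

(b) With |e_n| = 10^(-7) and C = 3.21:
    |e_{n+1}| ≈ 3.21 × (10^(-7))^1.618 = 3.21 × 10^(-11.33)

(a) ≈ 1.618 (golden ratio); (b) |e_{n+1}| ≈ 1.514e-11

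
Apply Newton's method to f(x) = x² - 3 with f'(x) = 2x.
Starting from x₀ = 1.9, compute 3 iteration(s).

f(x) = x² - 3
f'(x) = 2x
x₀ = 1.9

Newton-Raphson formula: x_{n+1} = x_n - f(x_n)/f'(x_n)

Iteration 1:
  f(1.900000) = 0.610000
  f'(1.900000) = 3.800000
  x_1 = 1.900000 - 0.610000/3.800000 = 1.739474
Iteration 2:
  f(1.739474) = 0.025769
  f'(1.739474) = 3.478947
  x_2 = 1.739474 - 0.025769/3.478947 = 1.732067
Iteration 3:
  f(1.732067) = 0.000055
  f'(1.732067) = 3.464133
  x_3 = 1.732067 - 0.000055/3.464133 = 1.732051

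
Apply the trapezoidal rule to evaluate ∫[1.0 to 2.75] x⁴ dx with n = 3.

f(x) = x⁴
a = 1.0, b = 2.75, n = 3
h = (b - a)/n = 0.583333

Trapezoidal rule: (h/2)[f(x₀) + 2f(x₁) + 2f(x₂) + ... + f(xₙ)]

x_0 = 1.0000, f(x_0) = 1.000000, coefficient = 1
x_1 = 1.5833, f(x_1) = 6.284770, coefficient = 2
x_2 = 2.1667, f(x_2) = 22.037809, coefficient = 2
x_3 = 2.7500, f(x_3) = 57.191406, coefficient = 1

I ≈ (0.583333/2) × 114.836564 = 33.493998
Exact value: 31.255273
Error: 2.238725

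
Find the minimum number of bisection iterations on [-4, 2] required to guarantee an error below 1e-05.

We need (b-a)/2^n ≤ 1e-05
(2 - (-4))/2^n ≤ 1e-05
6/2^n ≤ 1e-05
2^n ≥ 600000
n ≥ log₂(600000) = 19.19
n ≥ 20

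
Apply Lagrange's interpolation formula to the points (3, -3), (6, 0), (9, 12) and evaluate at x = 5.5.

Lagrange interpolation formula:
P(x) = Σ yᵢ × Lᵢ(x)
where Lᵢ(x) = Π_{j≠i} (x - xⱼ)/(xᵢ - xⱼ)

L_0(5.5) = (5.5 - 6)/(3 - 6) × (5.5 - 9)/(3 - 9) = 0.097222
L_1(5.5) = (5.5 - 3)/(6 - 3) × (5.5 - 9)/(6 - 9) = 0.972222
L_2(5.5) = (5.5 - 3)/(9 - 3) × (5.5 - 6)/(9 - 6) = -0.069444

P(5.5) = (-3)×L_0(5.5) + 0×L_1(5.5) + 12×L_2(5.5)
P(5.5) = -1.125000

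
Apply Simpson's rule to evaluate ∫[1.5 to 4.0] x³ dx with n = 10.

f(x) = x³
a = 1.5, b = 4.0, n = 10
h = (b - a)/n = 0.250000

Simpson's rule: (h/3)[f(x₀) + 4f(x₁) + 2f(x₂) + ... + f(xₙ)]

x_0 = 1.5000, f(x_0) = 3.375000, coefficient = 1
x_1 = 1.7500, f(x_1) = 5.359375, coefficient = 4
x_2 = 2.0000, f(x_2) = 8.000000, coefficient = 2
x_3 = 2.2500, f(x_3) = 11.390625, coefficient = 4
x_4 = 2.5000, f(x_4) = 15.625000, coefficient = 2
x_5 = 2.7500, f(x_5) = 20.796875, coefficient = 4
x_6 = 3.0000, f(x_6) = 27.000000, coefficient = 2
x_7 = 3.2500, f(x_7) = 34.328125, coefficient = 4
x_8 = 3.5000, f(x_8) = 42.875000, coefficient = 2
x_9 = 3.7500, f(x_9) = 52.734375, coefficient = 4
x_10 = 4.0000, f(x_10) = 64.000000, coefficient = 1

I ≈ (0.250000/3) × 752.812500 = 62.734375
Exact value: 62.734375
Error: 0.000000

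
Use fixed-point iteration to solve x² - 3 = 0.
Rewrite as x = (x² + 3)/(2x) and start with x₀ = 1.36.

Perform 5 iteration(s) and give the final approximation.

Equation: x² - 3 = 0
Fixed-point form: x = (x² + 3)/(2x)
x₀ = 1.36

x_1 = g(1.360000) = 1.782941
x_2 = g(1.782941) = 1.732777
x_3 = g(1.732777) = 1.732051
x_4 = g(1.732051) = 1.732051
x_5 = g(1.732051) = 1.732051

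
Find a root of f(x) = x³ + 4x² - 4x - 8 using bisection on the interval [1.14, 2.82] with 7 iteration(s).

f(x) = x³ + 4x² - 4x - 8
Initial interval: [1.14, 2.82]

Iteration 1:
  c_1 = (1.140000 + 2.820000)/2 = 1.980000
  f(c_1) = f(1.980000) = 7.523992
  f(a) × f(c) < 0, new interval: [1.140000, 1.980000]
Iteration 2:
  c_2 = (1.140000 + 1.980000)/2 = 1.560000
  f(c_2) = f(1.560000) = -0.709184
  f(a) × f(c) ≥ 0, new interval: [1.560000, 1.980000]
Iteration 3:
  c_3 = (1.560000 + 1.980000)/2 = 1.770000
  f(c_3) = f(1.770000) = 2.996833
  f(a) × f(c) < 0, new interval: [1.560000, 1.770000]
Iteration 4:
  c_4 = (1.560000 + 1.770000)/2 = 1.665000
  f(c_4) = f(1.665000) = 1.044655
  f(a) × f(c) < 0, new interval: [1.560000, 1.665000]
Iteration 5:
  c_5 = (1.560000 + 1.665000)/2 = 1.612500
  f(c_5) = f(1.612500) = 0.143377
  f(a) × f(c) < 0, new interval: [1.560000, 1.612500]
Iteration 6:
  c_6 = (1.560000 + 1.612500)/2 = 1.586250
  f(c_6) = f(1.586250) = -0.288939
  f(a) × f(c) ≥ 0, new interval: [1.586250, 1.612500]
Iteration 7:
  c_7 = (1.586250 + 1.612500)/2 = 1.599375
  f(c_7) = f(1.599375) = -0.074297
  f(a) × f(c) ≥ 0, new interval: [1.599375, 1.612500]

After 7 iteration(s), the approximation is c_7 = 1.599375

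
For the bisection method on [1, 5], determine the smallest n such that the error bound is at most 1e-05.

We need (b-a)/2^n ≤ 1e-05
(5 - 1)/2^n ≤ 1e-05
4/2^n ≤ 1e-05
2^n ≥ 400000
n ≥ log₂(400000) = 18.61
n ≥ 19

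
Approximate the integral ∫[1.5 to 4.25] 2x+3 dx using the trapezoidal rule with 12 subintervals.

f(x) = 2x+3
a = 1.5, b = 4.25, n = 12
h = (b - a)/n = 0.229167

Trapezoidal rule: (h/2)[f(x₀) + 2f(x₁) + 2f(x₂) + ... + f(xₙ)]

x_0 = 1.5000, f(x_0) = 6.000000, coefficient = 1
x_1 = 1.7292, f(x_1) = 6.458333, coefficient = 2
x_2 = 1.9583, f(x_2) = 6.916667, coefficient = 2
x_3 = 2.1875, f(x_3) = 7.375000, coefficient = 2
x_4 = 2.4167, f(x_4) = 7.833333, coefficient = 2
x_5 = 2.6458, f(x_5) = 8.291667, coefficient = 2
x_6 = 2.8750, f(x_6) = 8.750000, coefficient = 2
x_7 = 3.1042, f(x_7) = 9.208333, coefficient = 2
x_8 = 3.3333, f(x_8) = 9.666667, coefficient = 2
x_9 = 3.5625, f(x_9) = 10.125000, coefficient = 2
x_10 = 3.7917, f(x_10) = 10.583333, coefficient = 2
x_11 = 4.0208, f(x_11) = 11.041667, coefficient = 2
x_12 = 4.2500, f(x_12) = 11.500000, coefficient = 1

I ≈ (0.229167/2) × 210.000000 = 24.062500
Exact value: 24.062500
Error: 0.000000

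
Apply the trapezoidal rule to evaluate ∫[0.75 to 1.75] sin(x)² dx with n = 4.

f(x) = sin(x)²
a = 0.75, b = 1.75, n = 4
h = (b - a)/n = 0.250000

Trapezoidal rule: (h/2)[f(x₀) + 2f(x₁) + 2f(x₂) + ... + f(xₙ)]

x_0 = 0.7500, f(x_0) = 0.464631, coefficient = 1
x_1 = 1.0000, f(x_1) = 0.708073, coefficient = 2
x_2 = 1.2500, f(x_2) = 0.900572, coefficient = 2
x_3 = 1.5000, f(x_3) = 0.994996, coefficient = 2
x_4 = 1.7500, f(x_4) = 0.968228, coefficient = 1

I ≈ (0.250000/2) × 6.640143 = 0.830018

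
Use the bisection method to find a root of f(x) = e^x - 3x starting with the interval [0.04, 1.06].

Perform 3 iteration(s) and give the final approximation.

f(x) = e^x - 3x
Initial interval: [0.04, 1.06]

Iteration 1:
  c_1 = (0.040000 + 1.060000)/2 = 0.550000
  f(c_1) = f(0.550000) = 0.083253
  f(a) × f(c) ≥ 0, new interval: [0.550000, 1.060000]
Iteration 2:
  c_2 = (0.550000 + 1.060000)/2 = 0.805000
  f(c_2) = f(0.805000) = -0.178304
  f(a) × f(c) < 0, new interval: [0.550000, 0.805000]
Iteration 3:
  c_3 = (0.550000 + 0.805000)/2 = 0.677500
  f(c_3) = f(0.677500) = -0.063551
  f(a) × f(c) < 0, new interval: [0.550000, 0.677500]

After 3 iteration(s), the approximation is c_3 = 0.677500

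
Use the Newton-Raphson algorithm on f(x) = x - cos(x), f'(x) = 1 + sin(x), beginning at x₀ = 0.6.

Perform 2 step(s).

f(x) = x - cos(x)
f'(x) = 1 + sin(x)
x₀ = 0.6

Newton-Raphson formula: x_{n+1} = x_n - f(x_n)/f'(x_n)

Iteration 1:
  f(0.600000) = -0.225336
  f'(0.600000) = 1.564642
  x_1 = 0.600000 - (-0.225336)/1.564642 = 0.744017
Iteration 2:
  f(0.744017) = 0.008264
  f'(0.744017) = 1.677249
  x_2 = 0.744017 - 0.008264/1.677249 = 0.739090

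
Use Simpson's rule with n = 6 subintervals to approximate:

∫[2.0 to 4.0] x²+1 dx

f(x) = x²+1
a = 2.0, b = 4.0, n = 6
h = (b - a)/n = 0.333333

Simpson's rule: (h/3)[f(x₀) + 4f(x₁) + 2f(x₂) + ... + f(xₙ)]

x_0 = 2.0000, f(x_0) = 5.000000, coefficient = 1
x_1 = 2.3333, f(x_1) = 6.444444, coefficient = 4
x_2 = 2.6667, f(x_2) = 8.111111, coefficient = 2
x_3 = 3.0000, f(x_3) = 10.000000, coefficient = 4
x_4 = 3.3333, f(x_4) = 12.111111, coefficient = 2
x_5 = 3.6667, f(x_5) = 14.444444, coefficient = 4
x_6 = 4.0000, f(x_6) = 17.000000, coefficient = 1

I ≈ (0.333333/3) × 186.000000 = 20.666667
Exact value: 20.666667
Error: 0.000000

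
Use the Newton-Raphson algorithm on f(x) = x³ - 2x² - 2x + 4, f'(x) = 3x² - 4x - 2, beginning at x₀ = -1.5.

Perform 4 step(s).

f(x) = x³ - 2x² - 2x + 4
f'(x) = 3x² - 4x - 2
x₀ = -1.5

Newton-Raphson formula: x_{n+1} = x_n - f(x_n)/f'(x_n)

Iteration 1:
  f(-1.500000) = -0.875000
  f'(-1.500000) = 10.750000
  x_1 = -1.500000 - (-0.875000)/10.750000 = -1.418605
Iteration 2:
  f(-1.418605) = -0.042525
  f'(-1.418605) = 9.711736
  x_2 = -1.418605 - (-0.042525)/9.711736 = -1.414226
Iteration 3:
  f(-1.414226) = -0.000120
  f'(-1.414226) = 9.657009
  x_3 = -1.414226 - (-0.000120)/9.657009 = -1.414214
Iteration 4:
  f(-1.414214) = 0.000000
  f'(-1.414214) = 9.656854
  x_4 = -1.414214 - 0.000000/9.656854 = -1.414214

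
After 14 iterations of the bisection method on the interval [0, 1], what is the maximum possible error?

Bisection error bound: |error| ≤ (b-a)/2^n
|error| ≤ (1 - 0)/2^14 = 1/2^14
|error| ≤ 0.0000610352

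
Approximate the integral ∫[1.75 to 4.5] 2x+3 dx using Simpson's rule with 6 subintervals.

f(x) = 2x+3
a = 1.75, b = 4.5, n = 6
h = (b - a)/n = 0.458333

Simpson's rule: (h/3)[f(x₀) + 4f(x₁) + 2f(x₂) + ... + f(xₙ)]

x_0 = 1.7500, f(x_0) = 6.500000, coefficient = 1
x_1 = 2.2083, f(x_1) = 7.416667, coefficient = 4
x_2 = 2.6667, f(x_2) = 8.333333, coefficient = 2
x_3 = 3.1250, f(x_3) = 9.250000, coefficient = 4
x_4 = 3.5833, f(x_4) = 10.166667, coefficient = 2
x_5 = 4.0417, f(x_5) = 11.083333, coefficient = 4
x_6 = 4.5000, f(x_6) = 12.000000, coefficient = 1

I ≈ (0.458333/3) × 166.500000 = 25.437500
Exact value: 25.437500
Error: 0.000000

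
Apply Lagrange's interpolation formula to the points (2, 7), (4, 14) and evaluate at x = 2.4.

Lagrange interpolation formula:
P(x) = Σ yᵢ × Lᵢ(x)
where Lᵢ(x) = Π_{j≠i} (x - xⱼ)/(xᵢ - xⱼ)

L_0(2.4) = (2.4 - 4)/(2 - 4) = 0.800000
L_1(2.4) = (2.4 - 2)/(4 - 2) = 0.200000

P(2.4) = 7×L_0(2.4) + 14×L_1(2.4)
P(2.4) = 8.400000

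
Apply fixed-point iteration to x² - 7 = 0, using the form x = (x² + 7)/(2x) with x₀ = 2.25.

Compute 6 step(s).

Equation: x² - 7 = 0
Fixed-point form: x = (x² + 7)/(2x)
x₀ = 2.25

x_1 = g(2.250000) = 2.680556
x_2 = g(2.680556) = 2.645977
x_3 = g(2.645977) = 2.645751
x_4 = g(2.645751) = 2.645751
x_5 = g(2.645751) = 2.645751
x_6 = g(2.645751) = 2.645751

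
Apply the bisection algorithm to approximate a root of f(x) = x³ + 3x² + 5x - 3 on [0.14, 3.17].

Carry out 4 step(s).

f(x) = x³ + 3x² + 5x - 3
Initial interval: [0.14, 3.17]

Iteration 1:
  c_1 = (0.140000 + 3.170000)/2 = 1.655000
  f(c_1) = f(1.655000) = 18.025161
  f(a) × f(c) < 0, new interval: [0.140000, 1.655000]
Iteration 2:
  c_2 = (0.140000 + 1.655000)/2 = 0.897500
  f(c_2) = f(0.897500) = 4.626961
  f(a) × f(c) < 0, new interval: [0.140000, 0.897500]
Iteration 3:
  c_3 = (0.140000 + 0.897500)/2 = 0.518750
  f(c_3) = f(0.518750) = 0.540651
  f(a) × f(c) < 0, new interval: [0.140000, 0.518750]
Iteration 4:
  c_4 = (0.140000 + 0.518750)/2 = 0.329375
  f(c_4) = f(0.329375) = -0.991928
  f(a) × f(c) ≥ 0, new interval: [0.329375, 0.518750]

After 4 iteration(s), the approximation is c_4 = 0.329375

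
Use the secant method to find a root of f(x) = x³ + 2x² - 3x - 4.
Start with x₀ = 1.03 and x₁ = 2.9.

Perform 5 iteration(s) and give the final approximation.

f(x) = x³ + 2x² - 3x - 4
x₀ = 1.03, x₁ = 2.9

Secant formula: x_{n+1} = x_n - f(x_n)(x_n - x_{n-1})/(f(x_n) - f(x_{n-1}))

Iteration 1:
  f(1.030000) = -3.875473
  f(2.900000) = 28.509000
  x_2 = 2.900000 - 28.509000×(2.900000 - 1.030000)/(28.509000 - (-3.875473))
       = 1.253784
Iteration 2:
  f(2.900000) = 28.509000
  f(1.253784) = -2.646486
  x_3 = 1.253784 - (-2.646486)×(1.253784 - 2.900000)/(-2.646486 - 28.509000)
       = 1.393621
Iteration 3:
  f(1.253784) = -2.646486
  f(1.393621) = -1.589841
  x_4 = 1.393621 - (-1.589841)×(1.393621 - 1.253784)/(-1.589841 - (-2.646486))
       = 1.604021
Iteration 4:
  f(1.393621) = -1.589841
  f(1.604021) = 0.460668
  x_5 = 1.604021 - 0.460668×(1.604021 - 1.393621)/(0.460668 - (-1.589841))
       = 1.556753
Iteration 5:
  f(1.604021) = 0.460668
  f(1.556753) = -0.050541
  x_6 = 1.556753 - (-0.050541)×(1.556753 - 1.604021)/(-0.050541 - 0.460668)
       = 1.561426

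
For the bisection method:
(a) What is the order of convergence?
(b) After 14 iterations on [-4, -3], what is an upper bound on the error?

(a) Bisection has linear (order 1) convergence; the error is halved each step.

(b) Error bound = (b-a)/2^n = (-3 - (-4))/2^{14}
    = 1/2^{14}

(a) 1 (linear); (b) error ≤ 6.10e-05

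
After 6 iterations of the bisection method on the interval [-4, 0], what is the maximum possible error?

Bisection error bound: |error| ≤ (b-a)/2^n
|error| ≤ (0 - (-4))/2^6 = 4/2^6
|error| ≤ 0.0625000000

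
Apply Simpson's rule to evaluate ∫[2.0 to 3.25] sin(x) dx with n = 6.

f(x) = sin(x)
a = 2.0, b = 3.25, n = 6
h = (b - a)/n = 0.208333

Simpson's rule: (h/3)[f(x₀) + 4f(x₁) + 2f(x₂) + ... + f(xₙ)]

x_0 = 2.0000, f(x_0) = 0.909297, coefficient = 1
x_1 = 2.2083, f(x_1) = 0.803564, coefficient = 4
x_2 = 2.4167, f(x_2) = 0.663080, coefficient = 2
x_3 = 2.6250, f(x_3) = 0.493920, coefficient = 4
x_4 = 2.8333, f(x_4) = 0.303400, coefficient = 2
x_5 = 3.0417, f(x_5) = 0.099760, coefficient = 4
x_6 = 3.2500, f(x_6) = -0.108195, coefficient = 1

I ≈ (0.208333/3) × 8.323040 = 0.577989
Exact value: 0.577983
Error: 0.000006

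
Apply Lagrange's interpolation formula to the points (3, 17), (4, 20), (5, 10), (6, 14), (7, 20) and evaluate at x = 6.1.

Lagrange interpolation formula:
P(x) = Σ yᵢ × Lᵢ(x)
where Lᵢ(x) = Π_{j≠i} (x - xⱼ)/(xᵢ - xⱼ)

L_0(6.1) = (6.1 - 4)/(3 - 4) × (6.1 - 5)/(3 - 5) × (6.1 - 6)/(3 - 6) × (6.1 - 7)/(3 - 7) = -0.008662
L_1(6.1) = (6.1 - 3)/(4 - 3) × (6.1 - 5)/(4 - 5) × (6.1 - 6)/(4 - 6) × (6.1 - 7)/(4 - 7) = 0.051150
L_2(6.1) = (6.1 - 3)/(5 - 3) × (6.1 - 4)/(5 - 4) × (6.1 - 6)/(5 - 6) × (6.1 - 7)/(5 - 7) = -0.146475
L_3(6.1) = (6.1 - 3)/(6 - 3) × (6.1 - 4)/(6 - 4) × (6.1 - 5)/(6 - 5) × (6.1 - 7)/(6 - 7) = 1.074150
L_4(6.1) = (6.1 - 3)/(7 - 3) × (6.1 - 4)/(7 - 4) × (6.1 - 5)/(7 - 5) × (6.1 - 6)/(7 - 6) = 0.029837

P(6.1) = 17×L_0(6.1) + 20×L_1(6.1) + 10×L_2(6.1) + 14×L_3(6.1) + 20×L_4(6.1)
P(6.1) = 15.045838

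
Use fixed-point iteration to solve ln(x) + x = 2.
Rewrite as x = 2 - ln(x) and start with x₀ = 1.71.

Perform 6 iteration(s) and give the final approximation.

Equation: ln(x) + x = 2
Fixed-point form: x = 2 - ln(x)
x₀ = 1.71

x_1 = g(1.710000) = 1.463507
x_2 = g(1.463507) = 1.619165
x_3 = g(1.619165) = 1.518090
x_4 = g(1.518090) = 1.582547
x_5 = g(1.582547) = 1.540964
x_6 = g(1.540964) = 1.567592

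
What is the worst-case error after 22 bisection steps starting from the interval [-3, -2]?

Bisection error bound: |error| ≤ (b-a)/2^n
|error| ≤ (-2 - (-3))/2^22 = 1/2^22
|error| ≤ 0.0000002384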